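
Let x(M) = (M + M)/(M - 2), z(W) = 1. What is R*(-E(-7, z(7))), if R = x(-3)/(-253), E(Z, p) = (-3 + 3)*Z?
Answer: 0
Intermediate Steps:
E(Z, p) = 0 (E(Z, p) = 0*Z = 0)
x(M) = 2*M/(-2 + M) (x(M) = (2*M)/(-2 + M) = 2*M/(-2 + M))
R = -6/1265 (R = (2*(-3)/(-2 - 3))/(-253) = (2*(-3)/(-5))*(-1/253) = (2*(-3)*(-⅕))*(-1/253) = (6/5)*(-1/253) = -6/1265 ≈ -0.0047431)
R*(-E(-7, z(7))) = -(-6)*0/1265 = -6/1265*0 = 0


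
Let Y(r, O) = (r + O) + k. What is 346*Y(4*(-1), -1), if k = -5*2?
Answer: -5190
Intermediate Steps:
k = -10
Y(r, O) = -10 + O + r (Y(r, O) = (r + O) - 10 = (O + r) - 10 = -10 + O + r)
346*Y(4*(-1), -1) = 346*(-10 - 1 + 4*(-1)) = 346*(-10 - 1 - 4) = 346*(-15) = -5190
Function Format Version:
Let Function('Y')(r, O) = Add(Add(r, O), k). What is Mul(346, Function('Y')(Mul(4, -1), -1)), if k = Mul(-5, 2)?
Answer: -5190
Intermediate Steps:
k = -10
Function('Y')(r, O) = Add(-10, O, r) (Function('Y')(r, O) = Add(Add(r, O), -10) = Add(Add(O, r), -10) = Add(-10, O, r))
Mul(346, Function('Y')(Mul(4, -1), -1)) = Mul(346, Add(-10, -1, Mul(4, -1))) = Mul(346, Add(-10, -1, -4)) = Mul(346, -15) = -5190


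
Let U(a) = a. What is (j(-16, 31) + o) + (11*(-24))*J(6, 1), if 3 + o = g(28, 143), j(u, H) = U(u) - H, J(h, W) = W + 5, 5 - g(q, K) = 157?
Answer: -1786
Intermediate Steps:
g(q, K) = -152 (g(q, K) = 5 - 1*157 = 5 - 157 = -152)
J(h, W) = 5 + W
j(u, H) = u - H
o = -155 (o = -3 - 152 = -155)
(j(-16, 31) + o) + (11*(-24))*J(6, 1) = ((-16 - 1*31) - 155) + (11*(-24))*(5 + 1) = ((-16 - 31) - 155) - 264*6 = (-47 - 155) - 1584 = -202 - 1584 = -1786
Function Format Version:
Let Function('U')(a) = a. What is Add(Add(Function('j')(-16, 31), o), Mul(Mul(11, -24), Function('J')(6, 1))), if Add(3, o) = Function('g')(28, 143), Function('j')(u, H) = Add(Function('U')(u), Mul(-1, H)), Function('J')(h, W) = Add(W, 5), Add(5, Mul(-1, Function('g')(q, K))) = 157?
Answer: -1786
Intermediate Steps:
Function('g')(q, K) = -152 (Function('g')(q, K) = Add(5, Mul(-1, 157)) = Add(5, -157) = -152)
Function('J')(h, W) = Add(5, W)
Function('j')(u, H) = Add(u, Mul(-1, H))
o = -155 (o = Add(-3, -152) = -155)
Add(Add(Function('j')(-16, 31), o), Mul(Mul(11, -24), Function('J')(6, 1))) = Add(Add(Add(-16, Mul(-1, 31)), -155), Mul(Mul(11, -24), Add(5, 1))) = Add(Add(Add(-16, -31), -155), Mul(-264, 6)) = Add(Add(-47, -155), -1584) = Add(-202, -1584) = -1786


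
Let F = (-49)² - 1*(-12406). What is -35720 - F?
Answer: -50527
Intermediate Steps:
F = 14807 (F = 2401 + 12406 = 14807)
-35720 - F = -35720 - 1*14807 = -35720 - 14807 = -50527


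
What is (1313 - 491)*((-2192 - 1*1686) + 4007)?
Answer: 106038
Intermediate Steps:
(1313 - 491)*((-2192 - 1*1686) + 4007) = 822*((-2192 - 1686) + 4007) = 822*(-3878 + 4007) = 822*129 = 106038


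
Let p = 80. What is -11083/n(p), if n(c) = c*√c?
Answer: -11083*√5/1600 ≈ -15.489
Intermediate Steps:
n(c) = c^(3/2)
-11083/n(p) = -11083*√5/1600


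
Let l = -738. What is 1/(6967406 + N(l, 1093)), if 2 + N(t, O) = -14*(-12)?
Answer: 1/6967572 ≈ 1.4352e-7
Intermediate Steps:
N(t, O) = 166 (N(t, O) = -2 - 14*(-12) = -2 + 168 = 166)
1/(6967406 + N(l, 1093)) = 1/(6967406 + 166) = 1/6967572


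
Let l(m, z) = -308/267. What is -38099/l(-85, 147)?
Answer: 10172433/308 ≈ 33027.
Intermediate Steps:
l(m, z) = -308/267 (l(m, z) = -308*1/267 = -308/267)
-38099/l(-85, 147) = -38099/(-308/267) = -38099*(-267/308) = 10172433/308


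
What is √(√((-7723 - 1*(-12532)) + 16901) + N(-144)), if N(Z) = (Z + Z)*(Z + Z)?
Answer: √(82944 + √21710) ≈ 288.26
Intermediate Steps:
N(Z) = 4*Z² (N(Z) = (2*Z)*(2*Z) = 4*Z²)
√(√((-7723 - 1*(-12532)) + 16901) + N(-144)) = √(√((-7723 - 1*(-12532)) + 16901) + 4*(-144)²) = √(√((-7723 + 12532) + 16901) + 4*20736) = √(√(4809 + 16901) + 82944) = √(√21710 + 82944) = √(82944 + √21710)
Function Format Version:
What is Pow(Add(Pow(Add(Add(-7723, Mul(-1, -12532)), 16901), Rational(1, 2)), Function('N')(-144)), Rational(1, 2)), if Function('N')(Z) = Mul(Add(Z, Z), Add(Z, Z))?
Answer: Pow(Add(82944, Pow(21710, Rational(1, 2))), Rational(1, 2)) ≈ 288.26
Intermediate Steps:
Function('N')(Z) = Mul(4, Pow(Z, 2)) (Function('N')(Z) = Mul(Mul(2, Z), Mul(2, Z)) = Mul(4, Pow(Z, 2)))
Pow(Add(Pow(Add(Add(-7723, Mul(-1, -12532)), 16901), Rational(1, 2)), Function('N')(-144)), Rational(1, 2)) = Pow(Add(Pow(Add(Add(-7723, Mul(-1, -12532)), 16901), Rational(1, 2)), Mul(4, Pow(-144, 2))), Rational(1, 2)) = Pow(Add(Pow(Add(Add(-7723, 12532), 16901), Rational(1, 2)), Mul(4, 20736)), Rational(1, 2)) = Pow(Add(Pow(Add(4809, 16901), Rational(1, 2)), 82944), Rational(1, 2)) = Pow(Add(Pow(21710, Rational(1, 2)), 82944), Rational(1, 2)) = Pow(Add(82944, Pow(21710, Rational(1, 2))), Rational(1, 2))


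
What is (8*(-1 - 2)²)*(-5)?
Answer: -360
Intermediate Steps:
(8*(-1 - 2)²)*(-5) = (8*(-3)²)*(-5) = (8*9)*(-5) = 72*(-5) = -360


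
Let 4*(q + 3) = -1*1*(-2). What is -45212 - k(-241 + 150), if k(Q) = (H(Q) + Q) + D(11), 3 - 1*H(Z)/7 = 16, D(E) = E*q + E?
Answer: -90027/2 ≈ -45014.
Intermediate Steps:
q = -5/2 (q = -3 + (-1*1*(-2))/4 = -3 + (-1*(-2))/4 = -3 + (¼)*2 = -3 + ½ = -5/2 ≈ -2.5000)
D(E) = -3*E/2 (D(E) = E*(-5/2) + E = -5*E/2 + E = -3*E/2)
H(Z) = -91 (H(Z) = 21 - 7*16 = 21 - 112 = -91)
k(Q) = -215/2 + Q (k(Q) = (-91 + Q) - 3/2*11 = (-91 + Q) - 33/2 = -215/2 + Q)
-45212 - k(-241 + 150) = -45212 - (-215/2 + (-241 + 150)) = -45212 - (-215/2 - 91) = -45212 - 1*(-397/2) = -45212 + 397/2 = -90027/2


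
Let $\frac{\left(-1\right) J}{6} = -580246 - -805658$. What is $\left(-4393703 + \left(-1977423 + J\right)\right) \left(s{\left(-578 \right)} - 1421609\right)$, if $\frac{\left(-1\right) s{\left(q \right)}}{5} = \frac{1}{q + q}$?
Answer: $\frac{6346403236758201}{578} \approx 1.098 \cdot 10^{13}$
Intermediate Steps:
$J = -1352472$ ($J = - 6 \left(-580246 - -805658\right) = - 6 \left(-580246 + 805658\right) = \left(-6\right) 225412 = -1352472$)
$s{\left(q \right)} = - \frac{5}{2 q}$ ($s{\left(q \right)} = - \frac{5}{q + q} = - \frac{5}{2 q}$)
$\left(-4393703 + \left(-1977423 + J\right)\right) \left(s{\left(-578 \right)} - 1421609\right) = \left(-4393703 - 3329895\right) \left(- \frac{5}{2 \left(-578\right)} - 1421609\right) = \left(-4393703 - 3329895\right) \left(\left(- \frac{5}{2}\right) \left(- \frac{1}{578}\right) - 1421609\right) = - 7723598 \left(\frac{5}{1156} - 1421609\right) = \left(-7723598\right) \left(- \frac{1643379999}{1156}\right) = \frac{6346403236758201}{578}$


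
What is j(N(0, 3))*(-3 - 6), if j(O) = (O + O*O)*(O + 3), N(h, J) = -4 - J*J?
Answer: 14040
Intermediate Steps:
N(h, J) = -4 - J²
j(O) = (3 + O)*(O + O²) (j(O) = (O + O²)*(3 + O) = (3 + O)*(O + O²))
j(N(0, 3))*(-3 - 6) = ((-4 - 1*3²)*(3 + (-4 - 1*3²)² + 4*(-4 - 1*3²)))*(-3 - 6) = ((-4 - 1*9)*(3 + (-4 - 1*9)² + 4*(-4 - 1*9)))*(-9) = ((-4 - 9)*(3 + (-4 - 9)² + 4*(-4 - 9)))*(-9) = -13*(3 + (-13)² + 4*(-13))*(-9) = -13*(3 + 169 - 52)*(-9) = -13*120*(-9) = -1560*(-9) = 14040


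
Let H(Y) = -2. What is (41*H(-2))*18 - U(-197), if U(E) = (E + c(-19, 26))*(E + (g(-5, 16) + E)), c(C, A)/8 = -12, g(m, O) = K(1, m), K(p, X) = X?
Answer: -118383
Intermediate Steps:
g(m, O) = m
c(C, A) = -96 (c(C, A) = 8*(-12) = -96)
U(E) = (-96 + E)*(-5 + 2*E) (U(E) = (E - 96)*(E + (-5 + E)) = (-96 + E)*(-5 + 2*E))
(41*H(-2))*18 - U(-197) = (41*(-2))*18 - (480 - 197*(-197) + 2*(-197)²) = -82*18 - (480 + 38809 + 2*38809) = -1476 - (480 + 38809 + 77618) = -1476 - 1*116907 = -1476 - 116907 = -118383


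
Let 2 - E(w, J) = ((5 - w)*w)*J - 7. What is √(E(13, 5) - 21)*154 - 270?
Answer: -270 + 308*√127 ≈ 3201.0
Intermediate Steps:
E(w, J) = 9 - J*w*(5 - w) (E(w, J) = 2 - (((5 - w)*w)*J - 7) = 2 - ((w*(5 - w))*J - 7) = 2 - (J*w*(5 - w) - 7) = 2 - (-7 + J*w*(5 - w)) = 2 + (7 - J*w*(5 - w)) = 9 - J*w*(5 - w))
√(E(13, 5) - 21)*154 - 270 = √((9 + 5*13² - 5*5*13) - 21)*154 - 270 = √((9 + 5*169 - 325) - 21)*154 - 270 = √((9 + 845 - 325) - 21)*154 - 270 = √(529 - 21)*154 - 270 = √508*154 - 270 = (2*√127)*154 - 270 = 308*√127 - 270 = -270 + 308*√127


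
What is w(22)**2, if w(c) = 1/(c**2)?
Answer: 1/234256 ≈ 4.2688e-6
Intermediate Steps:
w(c) = c**(-2)
w(22)**2 = (22**(-2))**2 = (1/484)**2 = 1/234256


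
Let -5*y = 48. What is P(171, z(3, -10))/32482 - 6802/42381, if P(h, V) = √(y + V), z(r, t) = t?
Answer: -6802/42381 + 7*I*√10/162410 ≈ -0.1605 + 0.0001363*I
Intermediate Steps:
y = -48/5 (y = -⅕*48 = -48/5 ≈ -9.6000)
P(h, V) = √(-48/5 + V)
P(171, z(3, -10))/32482 - 6802/42381 = (√(-240 + 25*(-10))/5)/32482 - 6802/42381 = (√(-240 - 250)/5)*(1/32482) - 6802*1/42381 = (√(-490)/5)*(1/32482) - 6802/42381 = ((7*I*√10)/5)*(1/32482) - 6802/42381 = (7*I*√10/5)*(1/32482) - 6802/42381 = 7*I*√10/162410 - 6802/42381 = -6802/42381 + 7*I*√10/162410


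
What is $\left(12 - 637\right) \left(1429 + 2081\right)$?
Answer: $-2193750$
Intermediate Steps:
$\left(12 - 637\right) \left(1429 + 2081\right) = \left(-625\right) 3510 = -2193750$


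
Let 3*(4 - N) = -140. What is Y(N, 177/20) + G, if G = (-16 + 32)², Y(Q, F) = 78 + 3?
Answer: 337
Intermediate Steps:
N = 152/3 (N = 4 - ⅓*(-140) = 4 + 140/3 = 152/3 ≈ 50.667)
Y(Q, F) = 81
G = 256 (G = 16² = 256)
Y(N, 177/20) + G = 81 + 256 = 337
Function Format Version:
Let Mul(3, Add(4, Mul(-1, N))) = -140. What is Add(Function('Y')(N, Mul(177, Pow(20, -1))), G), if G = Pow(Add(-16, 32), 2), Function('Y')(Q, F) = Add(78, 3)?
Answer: 337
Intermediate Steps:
N = Rational(152, 3) (N = Add(4, Mul(Rational(-1, 3), -140)) = Add(4, Rational(140, 3)) = Rational(152, 3) ≈ 50.667)
Function('Y')(Q, F) = 81
G = 256 (G = Pow(16, 2) = 256)
Add(Function('Y')(N, Mul(177, Pow(20, -1))), G) = Add(81, 256) = 337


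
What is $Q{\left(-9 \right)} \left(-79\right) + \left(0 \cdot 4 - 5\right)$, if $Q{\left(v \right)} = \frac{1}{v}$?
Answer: $\frac{34}{9} \approx 3.7778$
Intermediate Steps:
$Q{\left(-9 \right)} \left(-79\right) + \left(0 \cdot 4 - 5\right) = \frac{1}{-9} \left(-79\right) + \left(0 \cdot 4 - 5\right) = \left(- \frac{1}{9}\right) \left(-79\right) + \left(0 - 5\right) = \frac{79}{9} - 5 = \frac{34}{9}$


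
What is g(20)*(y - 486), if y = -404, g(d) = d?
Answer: -17800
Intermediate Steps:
g(20)*(y - 486) = 20*(-404 - 486) = 20*(-890) = -17800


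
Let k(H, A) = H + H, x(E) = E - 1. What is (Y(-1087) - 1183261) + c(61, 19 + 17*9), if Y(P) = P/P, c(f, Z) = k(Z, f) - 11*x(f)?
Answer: -1183576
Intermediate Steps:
x(E) = -1 + E
k(H, A) = 2*H
c(f, Z) = 11 - 11*f + 2*Z (c(f, Z) = 2*Z - 11*(-1 + f) = 2*Z + (11 - 11*f) = 11 - 11*f + 2*Z)
Y(P) = 1
(Y(-1087) - 1183261) + c(61, 19 + 17*9) = (1 - 1183261) + (11 - 11*61 + 2*(19 + 17*9)) = -1183260 + (11 - 671 + 2*(19 + 153)) = -1183260 + (11 - 671 + 2*172) = -1183260 + (11 - 671 + 344) = -1183260 - 316 = -1183576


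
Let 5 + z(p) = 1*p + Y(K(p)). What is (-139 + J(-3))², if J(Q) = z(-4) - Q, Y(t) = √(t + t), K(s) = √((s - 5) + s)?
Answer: (145 - √2*13^(¼)*√I)² ≈ 20474.0 - 543.45*I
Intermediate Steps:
K(s) = √(-5 + 2*s) (K(s) = √((-5 + s) + s) = √(-5 + 2*s))
Y(t) = √2*√t (Y(t) = √(2*t) = √2*√t)
z(p) = -5 + p + √2*(-5 + 2*p)^(¼) (z(p) = -5 + (1*p + √2*√(√(-5 + 2*p))) = -5 + (p + √2*(-5 + 2*p)^(¼)) = -5 + p + √2*(-5 + 2*p)^(¼))
J(Q) = -9 - Q + (-13)^(¼)*√2 (J(Q) = (-5 - 4 + √2*(-5 + 2*(-4))^(¼)) - Q = (-5 - 4 + √2*(-5 - 8)^(¼)) - Q = (-5 - 4 + √2*(-13)^(¼)) - Q = (-5 - 4 + (-13)^(¼)*√2) - Q = (-9 + (-13)^(¼)*√2) - Q = -9 - Q + (-13)^(¼)*√2)
(-139 + J(-3))² = (-139 + (-9 - 1*(-3) + 13^(¼)*(1 + I)))² = (-139 + (-9 + 3 + 13^(¼)*(1 + I)))² = (-139 + (-6 + 13^(¼)*(1 + I)))² = (-145 + 13^(¼)*(1 + I))²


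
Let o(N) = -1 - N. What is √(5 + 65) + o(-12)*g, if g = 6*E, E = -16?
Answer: -1056 + √70 ≈ -1047.6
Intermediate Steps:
g = -96 (g = 6*(-16) = -96)
√(5 + 65) + o(-12)*g = √(5 + 65) + (-1 - 1*(-12))*(-96) = √70 + (-1 + 12)*(-96) = √70 + 11*(-96) = √70 - 1056 = -1056 + √70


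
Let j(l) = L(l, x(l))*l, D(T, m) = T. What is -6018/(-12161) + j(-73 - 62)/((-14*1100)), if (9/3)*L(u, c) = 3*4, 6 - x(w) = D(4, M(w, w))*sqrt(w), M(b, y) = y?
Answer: 4962207/9363970 ≈ 0.52993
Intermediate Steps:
x(w) = 6 - 4*sqrt(w)
L(u, c) = 4 (L(u, c) = (3*4)/3 = (1/3)*12 = 4)
j(l) = 4*l
-6018/(-12161) + j(-73 - 62)/((-14*1100)) = -6018/(-12161) + (4*(-73 - 62))/((-14*1100)) = -6018*(-1/12161) + (4*(-135))/(-15400) = 6018/12161 - 540*(-1/15400) = 6018/12161 + 27/770 = 4962207/9363970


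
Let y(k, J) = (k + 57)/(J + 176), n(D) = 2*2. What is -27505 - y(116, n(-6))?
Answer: -4951073/180 ≈ -27506.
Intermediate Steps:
n(D) = 4
y(k, J) = (57 + k)/(176 + J)
-27505 - y(116, n(-6)) = -27505 - (57 + 116)/(176 + 4) = -27505 - 173/180 = -4951073/180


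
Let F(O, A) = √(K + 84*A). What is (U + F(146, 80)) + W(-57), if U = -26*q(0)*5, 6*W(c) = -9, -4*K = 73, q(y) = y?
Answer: -3/2 + √26807/2 ≈ 80.364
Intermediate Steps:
K = -73/4 (K = -¼*73 = -73/4 ≈ -18.250)
W(c) = -3/2 (W(c) = (⅙)*(-9) = -3/2)
F(O, A) = √(-73/4 + 84*A)
U = 0 (U = -26*0*5 = 0*5 = 0)
(U + F(146, 80)) + W(-57) = (0 + √(-73 + 336*80)/2) - 3/2 = (0 + √(-73 + 26880)/2) - 3/2 = (0 + √26807/2) - 3/2 = √26807/2 - 3/2 = -3/2 + √26807/2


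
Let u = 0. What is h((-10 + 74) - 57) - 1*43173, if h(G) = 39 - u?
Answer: -43134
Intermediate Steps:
h(G) = 39 (h(G) = 39 - 1*0 = 39 + 0 = 39)
h((-10 + 74) - 57) - 1*43173 = 39 - 1*43173 = 39 - 43173 = -43134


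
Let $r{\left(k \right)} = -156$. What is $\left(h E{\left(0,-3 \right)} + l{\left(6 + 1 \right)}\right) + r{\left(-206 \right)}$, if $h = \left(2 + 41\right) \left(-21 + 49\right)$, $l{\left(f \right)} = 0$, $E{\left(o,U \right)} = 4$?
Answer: $4660$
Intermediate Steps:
$h = 1204$ ($h = 43 \cdot 28 = 1204$)
$\left(h E{\left(0,-3 \right)} + l{\left(6 + 1 \right)}\right) + r{\left(-206 \right)} = \left(1204 \cdot 4 + 0\right) - 156 = \left(4816 + 0\right) - 156 = 4816 - 156 = 4660$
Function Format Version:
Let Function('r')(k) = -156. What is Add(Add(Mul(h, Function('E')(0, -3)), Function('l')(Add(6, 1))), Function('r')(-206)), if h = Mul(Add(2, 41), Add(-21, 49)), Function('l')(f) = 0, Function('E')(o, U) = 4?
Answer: 4660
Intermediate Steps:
h = 1204 (h = Mul(43, 28) = 1204)
Add(Add(Mul(h, Function('E')(0, -3)), Function('l')(Add(6, 1))), Function('r')(-206)) = Add(Add(Mul(1204, 4), 0), -156) = Add(Add(4816, 0), -156) = Add(4816, -156) = 4660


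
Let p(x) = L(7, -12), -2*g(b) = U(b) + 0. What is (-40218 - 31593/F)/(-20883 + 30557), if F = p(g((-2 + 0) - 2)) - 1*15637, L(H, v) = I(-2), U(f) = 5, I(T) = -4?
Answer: -89859735/21615862 ≈ -4.1571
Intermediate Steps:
L(H, v) = -4
g(b) = -5/2 (g(b) = -(5 + 0)/2 = -½*5 = -5/2)
p(x) = -4
F = -15641 (F = -4 - 1*15637 = -4 - 15637 = -15641)
(-40218 - 31593/F)/(-20883 + 30557) = (-40218 - 31593/(-15641))/(-20883 + 30557) = (-40218 - 31593*(-1/15641))/9674 = (-40218 + 31593/15641)*(1/9674) = -629018145/15641*1/9674 = -89859735/21615862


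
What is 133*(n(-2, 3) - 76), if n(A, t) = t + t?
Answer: -9310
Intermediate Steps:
n(A, t) = 2*t
133*(n(-2, 3) - 76) = 133*(2*3 - 76) = 133*(6 - 76) = 133*(-70) = -9310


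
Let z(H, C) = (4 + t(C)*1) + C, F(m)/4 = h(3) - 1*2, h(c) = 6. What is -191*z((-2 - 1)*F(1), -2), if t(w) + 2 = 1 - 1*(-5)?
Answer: -1146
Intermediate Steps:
t(w) = 4 (t(w) = -2 + (1 - 1*(-5)) = -2 + (1 + 5) = -2 + 6 = 4)
F(m) = 16 (F(m) = 4*(6 - 1*2) = 4*(6 - 2) = 4*4 = 16)
z(H, C) = 8 + C (z(H, C) = (4 + 4*1) + C = (4 + 4) + C = 8 + C)
-191*z((-2 - 1)*F(1), -2) = -191*(8 - 2) = -191*6 = -1146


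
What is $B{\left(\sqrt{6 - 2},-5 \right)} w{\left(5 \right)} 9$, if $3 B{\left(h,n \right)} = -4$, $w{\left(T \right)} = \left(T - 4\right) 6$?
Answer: $-72$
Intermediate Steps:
$w{\left(T \right)} = -24 + 6 T$ ($w{\left(T \right)} = \left(-4 + T\right) 6 = -24 + 6 T$)
$B{\left(h,n \right)} = - \frac{4}{3}$ ($B{\left(h,n \right)} = \frac{1}{3} \left(-4\right) = - \frac{4}{3}$)
$B{\left(\sqrt{6 - 2},-5 \right)} w{\left(5 \right)} 9 = - \frac{4 \left(-24 + 6 \cdot 5\right)}{3} \cdot 9 = - \frac{4 \left(-24 + 30\right)}{3} \cdot 9 = \left(- \frac{4}{3}\right) 6 \cdot 9 = \left(-8\right) 9 = -72$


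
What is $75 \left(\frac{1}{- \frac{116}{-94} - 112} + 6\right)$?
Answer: $\frac{2339175}{5206} \approx 449.32$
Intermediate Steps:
$75 \left(\frac{1}{- \frac{116}{-94} - 112} + 6\right) = 75 \left(\frac{1}{\left(-116\right) \left(- \frac{1}{94}\right) - 112} + 6\right) = 75 \left(\frac{1}{\frac{58}{47} - 112} + 6\right) = 75 \left(\frac{1}{- \frac{5206}{47}} + 6\right) = 75 \left(- \frac{47}{5206} + 6\right) = 75 \cdot \frac{31189}{5206} = \frac{2339175}{5206}$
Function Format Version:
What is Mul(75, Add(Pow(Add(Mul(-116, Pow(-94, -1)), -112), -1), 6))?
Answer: Rational(2339175, 5206) ≈ 449.32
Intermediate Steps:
Mul(75, Add(Pow(Add(Mul(-116, Pow(-94, -1)), -112), -1), 6)) = Mul(75, Add(Pow(Add(Mul(-116, Rational(-1, 94)), -112), -1), 6)) = Mul(75, Add(Pow(Add(Rational(58, 47), -112), -1), 6)) = Mul(75, Add(Pow(Rational(-5206, 47), -1), 6)) = Mul(75, Add(Rational(-47, 5206), 6)) = Mul(75, Rational(31189, 5206)) = Rational(2339175, 5206)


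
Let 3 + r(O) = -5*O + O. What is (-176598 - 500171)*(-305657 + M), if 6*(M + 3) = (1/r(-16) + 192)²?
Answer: 4525534535254279/22326 ≈ 2.0270e+11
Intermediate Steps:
r(O) = -3 - 4*O (r(O) = -3 + (-5*O + O) = -3 - 4*O)
M = 137127391/22326 (M = -3 + (1/(-3 - 4*(-16)) + 192)²/6 = -3 + (1/(-3 + 64) + 192)²/6 = -3 + (1/61 + 192)²/6 = -3 + (11713/61)²/6 = -3 + (⅙)*(137194369/3721) = -3 + 137194369/22326 = 137127391/22326 ≈ 6142.0)
(-176598 - 500171)*(-305657 + M) = (-176598 - 500171)*(-305657 + 137127391/22326) = -676769*(-6686970791/22326) = 4525534535254279/22326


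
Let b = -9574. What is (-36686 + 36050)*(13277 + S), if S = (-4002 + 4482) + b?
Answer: -2660388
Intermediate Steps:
S = -9094 (S = (-4002 + 4482) - 9574 = 480 - 9574 = -9094)
(-36686 + 36050)*(13277 + S) = (-36686 + 36050)*(13277 - 9094) = -636*4183 = -2660388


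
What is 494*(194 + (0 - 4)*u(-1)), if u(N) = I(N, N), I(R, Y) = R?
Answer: 97812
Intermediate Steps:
u(N) = N
494*(194 + (0 - 4)*u(-1)) = 494*(194 + (0 - 4)*(-1)) = 494*(194 - 4*(-1)) = 494*(194 + 4) = 494*198 = 97812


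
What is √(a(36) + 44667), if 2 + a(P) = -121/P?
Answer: √1607819/6 ≈ 211.33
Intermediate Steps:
a(P) = -2 - 121/P
√(a(36) + 44667) = √((-2 - 121/36) + 44667) = √(-193/36 + 44667) = √(1607819/36) = √1607819/6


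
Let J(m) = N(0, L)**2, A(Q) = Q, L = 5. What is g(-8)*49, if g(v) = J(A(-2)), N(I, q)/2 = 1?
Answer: 196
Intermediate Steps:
N(I, q) = 2 (N(I, q) = 2*1 = 2)
J(m) = 4 (J(m) = 2**2 = 4)
g(v) = 4
g(-8)*49 = 4*49 = 196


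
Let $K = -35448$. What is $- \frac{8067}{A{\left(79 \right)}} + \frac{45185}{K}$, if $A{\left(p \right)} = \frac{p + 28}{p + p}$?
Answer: $- \frac{6455194189}{541848} \approx -11913.0$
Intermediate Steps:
$A{\left(p \right)} = \frac{28 + p}{2 p}$
$- \frac{8067}{A{\left(79 \right)}} + \frac{45185}{K} = - \frac{8067}{\frac{1}{2} \cdot \frac{1}{79} \left(28 + 79\right)} + \frac{45185}{-35448} = - \frac{8067}{\frac{1}{2} \cdot \frac{1}{79} \cdot 107} + 45185 \left(- \frac{1}{35448}\right) = - \frac{8067}{\frac{107}{158}} - \frac{6455}{5064} = \left(-8067\right) \frac{158}{107} - \frac{6455}{5064} = - \frac{1274586}{107} - \frac{6455}{5064} = - \frac{6455194189}{541848}$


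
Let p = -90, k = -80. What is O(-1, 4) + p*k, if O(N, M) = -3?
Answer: 7197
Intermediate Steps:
O(-1, 4) + p*k = -3 - 90*(-80) = -3 + 7200 = 7197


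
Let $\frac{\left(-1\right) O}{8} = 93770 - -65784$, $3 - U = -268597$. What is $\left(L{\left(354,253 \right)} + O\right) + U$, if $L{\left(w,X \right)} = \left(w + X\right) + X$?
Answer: $-1006972$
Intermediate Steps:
$U = 268600$ ($U = 3 - -268597 = 3 + 268597 = 268600$)
$L{\left(w,X \right)} = w + 2 X$ ($L{\left(w,X \right)} = \left(X + w\right) + X = w + 2 X$)
$O = -1276432$ ($O = - 8 \left(93770 - -65784\right) = - 8 \left(93770 + 65784\right) = \left(-8\right) 159554 = -1276432$)
$\left(L{\left(354,253 \right)} + O\right) + U = \left(\left(354 + 2 \cdot 253\right) - 1276432\right) + 268600 = \left(\left(354 + 506\right) - 1276432\right) + 268600 = \left(860 - 1276432\right) + 268600 = -1275572 + 268600 = -1006972$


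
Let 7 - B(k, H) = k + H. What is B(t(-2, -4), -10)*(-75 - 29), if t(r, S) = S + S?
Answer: -2600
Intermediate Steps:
t(r, S) = 2*S
B(k, H) = 7 - H - k (B(k, H) = 7 - (k + H) = 7 - (H + k) = 7 + (-H - k) = 7 - H - k)
B(t(-2, -4), -10)*(-75 - 29) = (7 - 1*(-10) - 2*(-4))*(-75 - 29) = (7 + 10 - 1*(-8))*(-104) = (7 + 10 + 8)*(-104) = 25*(-104) = -2600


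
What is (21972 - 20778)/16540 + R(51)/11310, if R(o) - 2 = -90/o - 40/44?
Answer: 42053169/583026730 ≈ 0.072129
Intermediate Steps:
R(o) = 12/11 - 90/o (R(o) = 2 + (-90/o - 40/44) = 2 + (-90/o - 40*1/44) = 2 + (-90/o - 10/11) = 2 + (-10/11 - 90/o) = 12/11 - 90/o)
(21972 - 20778)/16540 + R(51)/11310 = (21972 - 20778)/16540 + (12/11 - 90/51)/11310 = 1194*(1/16540) + (12/11 - 90*1/51)*(1/11310) = 597/8270 + (12/11 - 30/17)*(1/11310) = 597/8270 - 126/187*1/11310 = 597/8270 - 21/352495 = 42053169/583026730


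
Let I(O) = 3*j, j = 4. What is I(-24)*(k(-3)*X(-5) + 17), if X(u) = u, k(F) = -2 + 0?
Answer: 324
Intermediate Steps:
k(F) = -2
I(O) = 12 (I(O) = 3*4 = 12)
I(-24)*(k(-3)*X(-5) + 17) = 12*(-2*(-5) + 17) = 12*(10 + 17) = 12*27 = 324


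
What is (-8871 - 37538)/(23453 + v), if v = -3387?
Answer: -46409/20066 ≈ -2.3128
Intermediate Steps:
(-8871 - 37538)/(23453 + v) = (-8871 - 37538)/(23453 - 3387) = -46409/20066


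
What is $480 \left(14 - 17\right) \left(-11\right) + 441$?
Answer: $16281$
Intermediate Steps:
$480 \left(14 - 17\right) \left(-11\right) + 441 = 480 \left(\left(-3\right) \left(-11\right)\right) + 441 = 480 \cdot 33 + 441 = 15840 + 441 = 16281$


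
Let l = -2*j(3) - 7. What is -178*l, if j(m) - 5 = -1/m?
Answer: 8722/3 ≈ 2907.3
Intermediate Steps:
j(m) = 5 - 1/m
l = -49/3 (l = -2*(5 - 1/3) - 7 = -2*(5 - 1*⅓) - 7 = -2*(5 - ⅓) - 7 = -2*14/3 - 7 = -28/3 - 7 = -49/3 ≈ -16.333)
-178*l = -178*(-49/3) = 8722/3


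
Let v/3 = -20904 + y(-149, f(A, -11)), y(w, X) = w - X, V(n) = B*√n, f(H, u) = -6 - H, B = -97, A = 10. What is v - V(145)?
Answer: -63111 + 97*√145 ≈ -61943.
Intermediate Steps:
V(n) = -97*√n
v = -63111 (v = 3*(-20904 + (-149 - (-6 - 1*10))) = 3*(-20904 + (-149 - (-6 - 10))) = 3*(-20904 + (-149 - 1*(-16))) = 3*(-20904 + (-149 + 16)) = 3*(-20904 - 133) = 3*(-21037) = -63111)
v - V(145) = -63111 - (-97)*√145 = -63111 + 97*√145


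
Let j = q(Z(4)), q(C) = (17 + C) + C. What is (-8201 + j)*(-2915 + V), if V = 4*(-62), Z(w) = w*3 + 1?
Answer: 25803754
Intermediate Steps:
Z(w) = 1 + 3*w (Z(w) = 3*w + 1 = 1 + 3*w)
V = -248
q(C) = 17 + 2*C
j = 43 (j = 17 + 2*(1 + 3*4) = 17 + 2*(1 + 12) = 17 + 2*13 = 17 + 26 = 43)
(-8201 + j)*(-2915 + V) = (-8201 + 43)*(-2915 - 248) = -8158*(-3163) = 25803754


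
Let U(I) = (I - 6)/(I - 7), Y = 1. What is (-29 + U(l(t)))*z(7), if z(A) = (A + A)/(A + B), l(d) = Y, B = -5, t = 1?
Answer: -1183/6 ≈ -197.17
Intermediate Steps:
l(d) = 1
z(A) = 2*A/(-5 + A) (z(A) = (A + A)/(A - 5) = (2*A)/(-5 + A) = 2*A/(-5 + A))
U(I) = (-6 + I)/(-7 + I)
(-29 + U(l(t)))*z(7) = (-29 + (-6 + 1)/(-7 + 1))*(2*7/(-5 + 7)) = (-29 - 5/(-6))*(2*7/2) = (-29 - 1/6*(-5))*(2*7*(1/2)) = (-29 + 5/6)*7 = -169/6*7 = -1183/6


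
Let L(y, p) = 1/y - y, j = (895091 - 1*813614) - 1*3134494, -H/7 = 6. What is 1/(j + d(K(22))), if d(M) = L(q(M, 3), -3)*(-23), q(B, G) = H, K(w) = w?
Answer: -42/128267263 ≈ -3.2744e-7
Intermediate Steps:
H = -42 (H = -7*6 = -42)
q(B, G) = -42
j = -3053017 (j = (895091 - 813614) - 3134494 = 81477 - 3134494 = -3053017)
d(M) = -40549/42 (d(M) = (1/(-42) - 1*(-42))*(-23) = (-1/42 + 42)*(-23) = (1763/42)*(-23) = -40549/42)
1/(j + d(K(22))) = 1/(-3053017 - 40549/42) = 1/(-128267263/42) = -42/128267263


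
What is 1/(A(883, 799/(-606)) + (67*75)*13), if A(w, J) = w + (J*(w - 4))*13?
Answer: 202/10330625 ≈ 1.9554e-5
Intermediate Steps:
A(w, J) = w + 13*J*(-4 + w) (A(w, J) = w + (J*(-4 + w))*13 = w + 13*J*(-4 + w))
1/(A(883, 799/(-606)) + (67*75)*13) = 1/((883 - 41548/(-606) + 13*(799/(-606))*883) + (67*75)*13) = 1/((883 - 41548*(-1)/606 + 13*(799*(-1/606))*883) + 5025*13) = 1/((883 - 52*(-799/606) + 13*(-799/606)*883) + 65325) = 1/((883 + 20774/303 - 9171721/606) + 65325) = 1/(-2865025/202 + 65325) = 1/(10330625/202) = 202/10330625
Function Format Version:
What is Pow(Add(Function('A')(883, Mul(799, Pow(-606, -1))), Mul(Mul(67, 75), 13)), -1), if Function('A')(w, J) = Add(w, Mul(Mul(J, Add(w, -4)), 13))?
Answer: Rational(202, 10330625) ≈ 1.9554e-5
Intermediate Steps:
Function('A')(w, J) = Add(w, Mul(13, J, Add(-4, w))) (Function('A')(w, J) = Add(w, Mul(Mul(J, Add(-4, w)), 13)) = Add(w, Mul(13, J, Add(-4, w))))
Pow(Add(Function('A')(883, Mul(799, Pow(-606, -1))), Mul(Mul(67, 75), 13)), -1) = Pow(Add(Add(883, Mul(-52, Mul(799, Pow(-606, -1))), Mul(13, Mul(799, Pow(-606, -1)), 883)), Mul(Mul(67, 75), 13)), -1) = Pow(Add(Add(883, Mul(-52, Mul(799, Rational(-1, 606))), Mul(13, Mul(799, Rational(-1, 606)), 883)), Mul(5025, 13)), -1) = Pow(Add(Add(883, Mul(-52, Rational(-799, 606)), Mul(13, Rational(-799, 606), 883)), 65325), -1) = Pow(Add(Add(883, Rational(20774, 303), Rational(-9171721, 606)), 65325), -1) = Pow(Add(Rational(-2865025, 202), 65325), -1) = Pow(Rational(10330625, 202), -1) = Rational(202, 10330625)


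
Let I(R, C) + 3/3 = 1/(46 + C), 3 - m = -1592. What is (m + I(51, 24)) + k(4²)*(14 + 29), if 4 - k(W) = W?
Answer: 75461/70 ≈ 1078.0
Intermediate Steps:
k(W) = 4 - W
m = 1595 (m = 3 - 1*(-1592) = 3 + 1592 = 1595)
I(R, C) = -1 + 1/(46 + C)
(m + I(51, 24)) + k(4²)*(14 + 29) = (1595 + (-45 - 1*24)/(46 + 24)) + (4 - 1*4²)*(14 + 29) = (1595 + (-45 - 24)/70) + (4 - 1*16)*43 = (1595 + (1/70)*(-69)) + (4 - 16)*43 = (1595 - 69/70) - 12*43 = 111581/70 - 516 = 75461/70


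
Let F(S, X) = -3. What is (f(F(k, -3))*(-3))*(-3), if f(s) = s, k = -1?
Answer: -27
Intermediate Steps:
(f(F(k, -3))*(-3))*(-3) = -3*(-3)*(-3) = 9*(-3) = -27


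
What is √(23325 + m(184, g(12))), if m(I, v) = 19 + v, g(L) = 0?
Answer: 4*√1459 ≈ 152.79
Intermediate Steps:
√(23325 + m(184, g(12))) = √(23325 + (19 + 0)) = √(23325 + 19) = √23344 = 4*√1459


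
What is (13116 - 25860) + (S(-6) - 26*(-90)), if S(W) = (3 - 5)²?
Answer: -10400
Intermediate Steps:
S(W) = 4 (S(W) = (-2)² = 4)
(13116 - 25860) + (S(-6) - 26*(-90)) = (13116 - 25860) + (4 - 26*(-90)) = -12744 + (4 + 2340) = -12744 + 2344 = -10400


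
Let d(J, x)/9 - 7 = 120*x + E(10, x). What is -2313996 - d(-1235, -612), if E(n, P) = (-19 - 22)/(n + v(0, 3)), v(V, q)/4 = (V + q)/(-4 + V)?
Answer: -11571324/7 ≈ -1.6530e+6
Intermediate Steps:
v(V, q) = 4*(V + q)/(-4 + V) (v(V, q) = 4*((V + q)/(-4 + V)) = 4*(V + q)/(-4 + V))
E(n, P) = -41/(-3 + n) (E(n, P) = (-19 - 22)/(n + 4*(0 + 3)/(-4 + 0)) = -41/(n + 4*3/(-4)) = -41/(n + 4*(-¼)*3) = -41/(n - 3) = -41/(-3 + n))
d(J, x) = 72/7 + 1080*x (d(J, x) = 63 + 9*(120*x - 41/(-3 + 10)) = 63 + 9*(120*x - 41/7) = 63 + 9*(-41/7 + 120*x) = 63 + (-369/7 + 1080*x) = 72/7 + 1080*x)
-2313996 - d(-1235, -612) = -2313996 - (72/7 + 1080*(-612)) = -2313996 - (72/7 - 660960) = -2313996 - 1*(-4626648/7) = -2313996 + 4626648/7 = -11571324/7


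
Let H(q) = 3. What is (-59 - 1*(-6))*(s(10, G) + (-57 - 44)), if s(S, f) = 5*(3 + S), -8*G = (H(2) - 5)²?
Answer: 1908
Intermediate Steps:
G = -½ (G = -(3 - 5)²/8 = -⅛*(-2)² = -⅛*4 = -½ ≈ -0.50000)
s(S, f) = 15 + 5*S
(-59 - 1*(-6))*(s(10, G) + (-57 - 44)) = (-59 - 1*(-6))*((15 + 5*10) + (-57 - 44)) = (-59 + 6)*((15 + 50) - 101) = -53*(65 - 101) = -53*(-36) = 1908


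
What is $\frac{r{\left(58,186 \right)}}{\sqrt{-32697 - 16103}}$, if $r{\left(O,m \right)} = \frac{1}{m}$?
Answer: $- \frac{i \sqrt{122}}{453840} \approx - 2.4338 \cdot 10^{-5} i$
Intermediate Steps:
$\frac{r{\left(58,186 \right)}}{\sqrt{-32697 - 16103}} = \frac{1}{186 \sqrt{-32697 - 16103}} = \frac{1}{186 \sqrt{-48800}} = \frac{1}{186 \cdot 20 i \sqrt{122}} = \frac{\left(- \frac{1}{2440}\right) i \sqrt{122}}{186} = - \frac{i \sqrt{122}}{453840}$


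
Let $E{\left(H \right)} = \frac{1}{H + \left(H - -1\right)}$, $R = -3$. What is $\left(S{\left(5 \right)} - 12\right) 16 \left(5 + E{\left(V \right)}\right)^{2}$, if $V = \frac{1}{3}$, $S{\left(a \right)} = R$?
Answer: $- \frac{37632}{5} \approx -7526.4$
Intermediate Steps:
$S{\left(a \right)} = -3$
$V = \frac{1}{3} \approx 0.33333$
$E{\left(H \right)} = \frac{1}{1 + 2 H}$ ($E{\left(H \right)} = \frac{1}{H + \left(H + 1\right)} = \frac{1}{H + \left(1 + H\right)} = \frac{1}{1 + 2 H}$)
$\left(S{\left(5 \right)} - 12\right) 16 \left(5 + E{\left(V \right)}\right)^{2} = \left(-3 - 12\right) 16 \left(5 + \frac{1}{1 + 2 \cdot \frac{1}{3}}\right)^{2} = \left(-15\right) 16 \left(5 + \frac{1}{1 + \frac{2}{3}}\right)^{2} = - 240 \left(5 + \frac{1}{\frac{5}{3}}\right)^{2} = - 240 \left(5 + \frac{3}{5}\right)^{2} = - 240 \left(\frac{28}{5}\right)^{2} = \left(-240\right) \frac{784}{25} = - \frac{37632}{5}$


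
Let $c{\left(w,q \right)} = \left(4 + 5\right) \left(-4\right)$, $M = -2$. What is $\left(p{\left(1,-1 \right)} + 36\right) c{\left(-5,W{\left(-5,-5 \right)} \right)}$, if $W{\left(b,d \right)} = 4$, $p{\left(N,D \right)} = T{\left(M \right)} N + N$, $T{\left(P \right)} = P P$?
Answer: $-1476$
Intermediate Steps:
$T{\left(P \right)} = P^{2}$
$p{\left(N,D \right)} = 5 N$ ($p{\left(N,D \right)} = \left(-2\right)^{2} N + N = 4 N + N = 5 N$)
$c{\left(w,q \right)} = -36$ ($c{\left(w,q \right)} = 9 \left(-4\right) = -36$)
$\left(p{\left(1,-1 \right)} + 36\right) c{\left(-5,W{\left(-5,-5 \right)} \right)} = \left(5 \cdot 1 + 36\right) \left(-36\right) = \left(5 + 36\right) \left(-36\right) = 41 \left(-36\right) = -1476$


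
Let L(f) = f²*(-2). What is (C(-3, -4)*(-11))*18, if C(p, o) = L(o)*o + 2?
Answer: -25740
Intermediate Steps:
L(f) = -2*f²
C(p, o) = 2 - 2*o³ (C(p, o) = (-2*o²)*o + 2 = -2*o³ + 2 = 2 - 2*o³)
(C(-3, -4)*(-11))*18 = ((2 - 2*(-4)³)*(-11))*18 = ((2 - 2*(-64))*(-11))*18 = ((2 + 128)*(-11))*18 = (130*(-11))*18 = -1430*18 = -25740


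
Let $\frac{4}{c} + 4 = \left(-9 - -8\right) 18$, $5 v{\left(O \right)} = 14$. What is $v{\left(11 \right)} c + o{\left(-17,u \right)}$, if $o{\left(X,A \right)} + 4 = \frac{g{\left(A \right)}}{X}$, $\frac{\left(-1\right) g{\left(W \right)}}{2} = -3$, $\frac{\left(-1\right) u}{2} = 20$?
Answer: $- \frac{4546}{935} \approx -4.862$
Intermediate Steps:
$u = -40$ ($u = \left(-2\right) 20 = -40$)
$v{\left(O \right)} = \frac{14}{5}$ ($v{\left(O \right)} = \frac{1}{5} \cdot 14 = \frac{14}{5}$)
$g{\left(W \right)} = 6$ ($g{\left(W \right)} = \left(-2\right) \left(-3\right) = 6$)
$o{\left(X,A \right)} = -4 + \frac{6}{X}$
$c = - \frac{2}{11}$ ($c = \frac{4}{-4 + \left(-9 - -8\right) 18} = \frac{4}{-4 + \left(-9 + 8\right) 18} = \frac{4}{-4 - 18} = \frac{4}{-22} = 4 \left(- \frac{1}{22}\right) = - \frac{2}{11} \approx -0.18182$)
$v{\left(11 \right)} c + o{\left(-17,u \right)} = \frac{14}{5} \left(- \frac{2}{11}\right) - \left(4 - \frac{6}{-17}\right) = - \frac{28}{55} + \left(-4 + 6 \left(- \frac{1}{17}\right)\right) = - \frac{28}{55} - \frac{74}{17} = - \frac{4546}{935}$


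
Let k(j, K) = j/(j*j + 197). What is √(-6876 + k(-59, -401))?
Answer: I*√93016572186/3678 ≈ 82.922*I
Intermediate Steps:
k(j, K) = j/(197 + j²) (k(j, K) = j/(j² + 197) = j/(197 + j²))
√(-6876 + k(-59, -401)) = √(-6876 - 59/(197 + (-59)²)) = √(-6876 - 59/(197 + 3481)) = √(-6876 - 59/3678) = √(-25289987/3678) = I*√93016572186/3678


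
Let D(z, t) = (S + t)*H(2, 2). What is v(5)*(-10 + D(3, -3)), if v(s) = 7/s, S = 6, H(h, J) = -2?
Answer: -112/5 ≈ -22.400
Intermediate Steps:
D(z, t) = -12 - 2*t (D(z, t) = (6 + t)*(-2) = -12 - 2*t)
v(5)*(-10 + D(3, -3)) = (7/5)*(-10 + (-12 - 2*(-3))) = (7*(⅕))*(-10 + (-12 + 6)) = 7*(-10 - 6)/5 = (7/5)*(-16) = -112/5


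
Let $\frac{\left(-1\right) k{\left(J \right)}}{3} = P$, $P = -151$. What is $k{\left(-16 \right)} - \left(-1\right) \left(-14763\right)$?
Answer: $-14310$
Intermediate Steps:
$k{\left(J \right)} = 453$ ($k{\left(J \right)} = \left(-3\right) \left(-151\right) = 453$)
$k{\left(-16 \right)} - \left(-1\right) \left(-14763\right) = 453 - \left(-1\right) \left(-14763\right) = 453 - 14763 = -14310$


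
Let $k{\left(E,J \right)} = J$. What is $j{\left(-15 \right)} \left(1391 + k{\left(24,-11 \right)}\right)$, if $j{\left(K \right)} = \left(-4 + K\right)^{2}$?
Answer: $498180$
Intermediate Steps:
$j{\left(-15 \right)} \left(1391 + k{\left(24,-11 \right)}\right) = \left(-4 - 15\right)^{2} \left(1391 - 11\right) = \left(-19\right)^{2} \cdot 1380 = 361 \cdot 1380 = 498180$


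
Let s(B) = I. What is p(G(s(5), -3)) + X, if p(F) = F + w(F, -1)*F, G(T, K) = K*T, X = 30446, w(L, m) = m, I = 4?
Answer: 30446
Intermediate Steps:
s(B) = 4
p(F) = 0 (p(F) = F - F = 0)
p(G(s(5), -3)) + X = 0 + 30446 = 30446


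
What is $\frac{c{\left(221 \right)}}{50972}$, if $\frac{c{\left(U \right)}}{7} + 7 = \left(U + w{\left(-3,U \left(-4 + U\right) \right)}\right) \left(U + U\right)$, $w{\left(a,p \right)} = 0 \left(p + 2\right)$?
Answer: $\frac{683725}{50972} \approx 13.414$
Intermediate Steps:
$w{\left(a,p \right)} = 0$ ($w{\left(a,p \right)} = 0 \left(2 + p\right) = 0$)
$c{\left(U \right)} = -49 + 14 U^{2}$ ($c{\left(U \right)} = -49 + 7 \left(U + 0\right) \left(U + U\right) = -49 + 7 U 2 U = -49 + 7 \cdot 2 U^{2} = -49 + 14 U^{2}$)
$\frac{c{\left(221 \right)}}{50972} = \frac{-49 + 14 \cdot 221^{2}}{50972} = \left(-49 + 14 \cdot 48841\right) \frac{1}{50972} = \left(-49 + 683774\right) \frac{1}{50972} = 683725 \cdot \frac{1}{50972} = \frac{683725}{50972}$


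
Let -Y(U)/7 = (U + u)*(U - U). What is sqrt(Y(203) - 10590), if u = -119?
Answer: I*sqrt(10590) ≈ 102.91*I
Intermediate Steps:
Y(U) = 0 (Y(U) = -7*(U - 119)*(U - U) = -7*(-119 + U)*0 = -7*0 = 0)
sqrt(Y(203) - 10590) = sqrt(0 - 10590) = sqrt(-10590) = I*sqrt(10590)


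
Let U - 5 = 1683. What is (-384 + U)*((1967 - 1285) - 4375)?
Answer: -4815672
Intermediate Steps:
U = 1688 (U = 5 + 1683 = 1688)
(-384 + U)*((1967 - 1285) - 4375) = (-384 + 1688)*((1967 - 1285) - 4375) = 1304*(682 - 4375) = 1304*(-3693) = -4815672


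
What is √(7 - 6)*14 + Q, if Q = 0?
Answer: 14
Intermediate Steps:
√(7 - 6)*14 + Q = √(7 - 6)*14 + 0 = √1*14 + 0 = 1*14 + 0 = 14 + 0 = 14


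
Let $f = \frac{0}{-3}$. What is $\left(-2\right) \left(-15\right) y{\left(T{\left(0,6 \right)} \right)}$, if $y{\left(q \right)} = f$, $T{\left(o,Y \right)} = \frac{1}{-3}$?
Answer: $0$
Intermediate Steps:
$T{\left(o,Y \right)} = - \frac{1}{3}$
$f = 0$ ($f = 0 \left(- \frac{1}{3}\right) = 0$)
$y{\left(q \right)} = 0$
$\left(-2\right) \left(-15\right) y{\left(T{\left(0,6 \right)} \right)} = \left(-2\right) \left(-15\right) 0 = 30 \cdot 0 = 0$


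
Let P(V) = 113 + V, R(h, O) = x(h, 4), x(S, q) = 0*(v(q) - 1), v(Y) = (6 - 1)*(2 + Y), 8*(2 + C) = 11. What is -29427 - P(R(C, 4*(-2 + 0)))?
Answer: -29540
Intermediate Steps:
C = -5/8 (C = -2 + (⅛)*11 = -2 + 11/8 = -5/8 ≈ -0.62500)
v(Y) = 10 + 5*Y (v(Y) = 5*(2 + Y) = 10 + 5*Y)
x(S, q) = 0 (x(S, q) = 0*((10 + 5*q) - 1) = 0*(9 + 5*q) = 0)
R(h, O) = 0
-29427 - P(R(C, 4*(-2 + 0))) = -29427 - (113 + 0) = -29427 - 1*113 = -29427 - 113 = -29540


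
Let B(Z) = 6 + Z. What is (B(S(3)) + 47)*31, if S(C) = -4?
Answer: 1519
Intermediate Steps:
(B(S(3)) + 47)*31 = ((6 - 4) + 47)*31 = (2 + 47)*31 = 49*31 = 1519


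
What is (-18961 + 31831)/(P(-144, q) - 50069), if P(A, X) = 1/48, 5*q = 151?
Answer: -617760/2403311 ≈ -0.25705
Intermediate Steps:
q = 151/5 (q = (1/5)*151 = 151/5 ≈ 30.200)
P(A, X) = 1/48
(-18961 + 31831)/(P(-144, q) - 50069) = (-18961 + 31831)/(1/48 - 50069) = 12870/(-2403311/48) = 12870*(-48/2403311) = -617760/2403311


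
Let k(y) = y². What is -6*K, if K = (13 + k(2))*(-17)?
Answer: 1734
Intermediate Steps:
K = -289 (K = (13 + 2²)*(-17) = (13 + 4)*(-17) = 17*(-17) = -289)
-6*K = -6*(-289) = 1734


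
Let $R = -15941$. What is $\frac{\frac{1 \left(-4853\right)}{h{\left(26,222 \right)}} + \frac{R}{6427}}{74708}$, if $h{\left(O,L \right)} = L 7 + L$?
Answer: $- \frac{59501447}{852743409216} \approx -6.9777 \cdot 10^{-5}$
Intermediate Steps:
$h{\left(O,L \right)} = 8 L$ ($h{\left(O,L \right)} = 7 L + L = 8 L$)
$\frac{\frac{1 \left(-4853\right)}{h{\left(26,222 \right)}} + \frac{R}{6427}}{74708} = \frac{\frac{1 \left(-4853\right)}{8 \cdot 222} - \frac{15941}{6427}}{74708} = \left(- \frac{4853}{1776} - \frac{15941}{6427}\right) \frac{1}{74708} = \left(- \frac{59501447}{11414352}\right) \frac{1}{74708} = - \frac{59501447}{852743409216}$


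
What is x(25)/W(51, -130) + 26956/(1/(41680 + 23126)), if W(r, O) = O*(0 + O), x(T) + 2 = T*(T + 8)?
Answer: 29522788059223/16900 ≈ 1.7469e+9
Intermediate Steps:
x(T) = -2 + T*(8 + T) (x(T) = -2 + T*(T + 8) = -2 + T*(8 + T))
W(r, O) = O² (W(r, O) = O*O = O²)
x(25)/W(51, -130) + 26956/(1/(41680 + 23126)) = (-2 + 25² + 8*25)/((-130)²) + 26956/(1/(41680 + 23126)) = (-2 + 625 + 200)/16900 + 26956/(1/64806) = 823*(1/16900) + 26956/(1/64806) = 823/16900 + 26956*64806 = 823/16900 + 1746910536 = 29522788059223/16900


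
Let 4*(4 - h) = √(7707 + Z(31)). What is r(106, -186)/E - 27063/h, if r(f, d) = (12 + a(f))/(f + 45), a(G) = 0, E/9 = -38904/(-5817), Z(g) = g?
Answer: 423953622605/1831376622 + 18042*√7738/1247 ≈ 1504.2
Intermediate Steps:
E = 116712/1939 (E = 9*(-38904/(-5817)) = 9*(-38904*(-1/5817)) = 9*(12968/1939) = 116712/1939 ≈ 60.192)
r(f, d) = 12/(45 + f) (r(f, d) = (12 + 0)/(f + 45) = 12/(45 + f))
h = 4 - √7738/4 (h = 4 - √(7707 + 31)/4 = 4 - √7738/4 ≈ -17.991)
r(106, -186)/E - 27063/h = (12/(45 + 106))/(116712/1939) - 27063/(4 - √7738/4) = (12/151)*(1939/116712) - 27063/(4 - √7738/4) = 1939/1468626 - 27063/(4 - √7738/4)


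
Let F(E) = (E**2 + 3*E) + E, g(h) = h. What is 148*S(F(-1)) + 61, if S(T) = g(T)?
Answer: -383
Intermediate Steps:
F(E) = E**2 + 4*E
S(T) = T
148*S(F(-1)) + 61 = 148*(-(4 - 1)) + 61 = 148*(-1*3) + 61 = 148*(-3) + 61 = -444 + 61 = -383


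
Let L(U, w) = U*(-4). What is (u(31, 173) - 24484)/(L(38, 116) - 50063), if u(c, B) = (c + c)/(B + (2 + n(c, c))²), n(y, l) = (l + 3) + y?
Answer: 57072173/117051165 ≈ 0.48758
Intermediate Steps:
L(U, w) = -4*U
n(y, l) = 3 + l + y (n(y, l) = (3 + l) + y = 3 + l + y)
u(c, B) = 2*c/(B + (5 + 2*c)²) (u(c, B) = (c + c)/(B + (2 + (3 + c + c))²) = (2*c)/(B + (2 + (3 + 2*c))²) = (2*c)/(B + (5 + 2*c)²) = 2*c/(B + (5 + 2*c)²))
(u(31, 173) - 24484)/(L(38, 116) - 50063) = (2*31/(173 + (5 + 2*31)²) - 24484)/(-4*38 - 50063) = (2*31/(173 + (5 + 62)²) - 24484)/(-152 - 50063) = (2*31/(173 + 67²) - 24484)/(-50215) = (2*31/(173 + 4489) - 24484)*(-1/50215) = (2*31/4662 - 24484)*(-1/50215) = (2*31*(1/4662) - 24484)*(-1/50215) = (31/2331 - 24484)*(-1/50215) = -57072173/2331*(-1/50215) = 57072173/117051165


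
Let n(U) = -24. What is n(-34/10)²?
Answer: 576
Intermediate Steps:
n(-34/10)² = (-24)² = 576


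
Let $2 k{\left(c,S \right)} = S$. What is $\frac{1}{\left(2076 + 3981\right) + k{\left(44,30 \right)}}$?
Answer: $\frac{1}{6072} \approx 0.00016469$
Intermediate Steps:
$k{\left(c,S \right)} = \frac{S}{2}$
$\frac{1}{\left(2076 + 3981\right) + k{\left(44,30 \right)}} = \frac{1}{\left(2076 + 3981\right) + \frac{1}{2} \cdot 30} = \frac{1}{6057 + 15} = \frac{1}{6072}$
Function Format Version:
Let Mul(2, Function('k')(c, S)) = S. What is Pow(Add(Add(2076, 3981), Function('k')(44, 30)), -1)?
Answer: Rational(1, 6072) ≈ 0.00016469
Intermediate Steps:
Function('k')(c, S) = Mul(Rational(1, 2), S)
Pow(Add(Add(2076, 3981), Function('k')(44, 30)), -1) = Pow(Add(Add(2076, 3981), Mul(Rational(1, 2), 30)), -1) = Pow(Add(6057, 15), -1) = Pow(6072, -1) = Rational(1, 6072)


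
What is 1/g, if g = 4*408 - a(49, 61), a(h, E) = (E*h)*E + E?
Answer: -1/180758 ≈ -5.5323e-6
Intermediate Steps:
a(h, E) = E + h*E**2 (a(h, E) = h*E**2 + E = E + h*E**2)
g = -180758 (g = 4*408 - 61*(1 + 61*49) = 1632 - 61*(1 + 2989) = 1632 - 61*2990 = 1632 - 1*182390 = 1632 - 182390 = -180758)
1/g = 1/(-180758) = -1/180758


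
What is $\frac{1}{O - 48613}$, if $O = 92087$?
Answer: $\frac{1}{43474} \approx 2.3002 \cdot 10^{-5}$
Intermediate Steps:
$\frac{1}{O - 48613} = \frac{1}{92087 - 48613} = \frac{1}{43474}$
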